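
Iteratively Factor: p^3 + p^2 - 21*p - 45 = (p + 3)*(p^2 - 2*p - 15) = (p + 3)^2*(p - 5)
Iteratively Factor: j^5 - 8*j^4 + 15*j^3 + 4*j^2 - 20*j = (j - 5)*(j^4 - 3*j^3 + 4*j) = (j - 5)*(j + 1)*(j^3 - 4*j^2 + 4*j) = j*(j - 5)*(j + 1)*(j^2 - 4*j + 4) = j*(j - 5)*(j - 2)*(j + 1)*(j - 2)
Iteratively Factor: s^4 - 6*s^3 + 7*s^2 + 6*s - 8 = (s - 4)*(s^3 - 2*s^2 - s + 2) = (s - 4)*(s - 1)*(s^2 - s - 2) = (s - 4)*(s - 1)*(s + 1)*(s - 2)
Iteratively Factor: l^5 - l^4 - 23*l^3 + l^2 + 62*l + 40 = (l - 5)*(l^4 + 4*l^3 - 3*l^2 - 14*l - 8) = (l - 5)*(l + 1)*(l^3 + 3*l^2 - 6*l - 8) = (l - 5)*(l + 1)*(l + 4)*(l^2 - l - 2) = (l - 5)*(l - 2)*(l + 1)*(l + 4)*(l + 1)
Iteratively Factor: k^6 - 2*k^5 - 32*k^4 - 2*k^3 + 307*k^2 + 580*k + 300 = (k + 2)*(k^5 - 4*k^4 - 24*k^3 + 46*k^2 + 215*k + 150) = (k + 1)*(k + 2)*(k^4 - 5*k^3 - 19*k^2 + 65*k + 150) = (k - 5)*(k + 1)*(k + 2)*(k^3 - 19*k - 30) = (k - 5)^2*(k + 1)*(k + 2)*(k^2 + 5*k + 6) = (k - 5)^2*(k + 1)*(k + 2)*(k + 3)*(k + 2)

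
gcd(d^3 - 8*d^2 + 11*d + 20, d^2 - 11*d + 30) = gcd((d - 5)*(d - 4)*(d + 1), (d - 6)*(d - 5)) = d - 5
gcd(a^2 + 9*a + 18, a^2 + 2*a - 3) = a + 3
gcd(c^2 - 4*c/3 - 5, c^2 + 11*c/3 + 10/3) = c + 5/3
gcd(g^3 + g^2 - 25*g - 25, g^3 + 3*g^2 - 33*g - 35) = g^2 - 4*g - 5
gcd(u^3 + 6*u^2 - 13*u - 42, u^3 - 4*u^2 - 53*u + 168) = u^2 + 4*u - 21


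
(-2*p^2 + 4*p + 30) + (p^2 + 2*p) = -p^2 + 6*p + 30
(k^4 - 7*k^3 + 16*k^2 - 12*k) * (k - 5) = k^5 - 12*k^4 + 51*k^3 - 92*k^2 + 60*k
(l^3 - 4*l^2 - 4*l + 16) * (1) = l^3 - 4*l^2 - 4*l + 16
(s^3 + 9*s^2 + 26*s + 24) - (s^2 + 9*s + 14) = s^3 + 8*s^2 + 17*s + 10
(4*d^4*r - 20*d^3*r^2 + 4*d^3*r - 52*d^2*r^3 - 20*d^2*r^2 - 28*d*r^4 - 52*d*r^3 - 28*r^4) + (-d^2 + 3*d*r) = 4*d^4*r - 20*d^3*r^2 + 4*d^3*r - 52*d^2*r^3 - 20*d^2*r^2 - d^2 - 28*d*r^4 - 52*d*r^3 + 3*d*r - 28*r^4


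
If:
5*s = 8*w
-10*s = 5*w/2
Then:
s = 0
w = 0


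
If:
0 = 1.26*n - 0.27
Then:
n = 0.21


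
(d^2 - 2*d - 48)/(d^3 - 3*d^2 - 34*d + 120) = (d - 8)/(d^2 - 9*d + 20)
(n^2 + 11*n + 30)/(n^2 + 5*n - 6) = (n + 5)/(n - 1)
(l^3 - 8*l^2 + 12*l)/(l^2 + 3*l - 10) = l*(l - 6)/(l + 5)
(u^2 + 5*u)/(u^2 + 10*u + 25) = u/(u + 5)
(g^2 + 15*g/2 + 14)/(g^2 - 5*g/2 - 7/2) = (2*g^2 + 15*g + 28)/(2*g^2 - 5*g - 7)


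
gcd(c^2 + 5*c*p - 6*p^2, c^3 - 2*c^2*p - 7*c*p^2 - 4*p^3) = 1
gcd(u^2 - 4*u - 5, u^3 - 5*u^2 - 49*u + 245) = u - 5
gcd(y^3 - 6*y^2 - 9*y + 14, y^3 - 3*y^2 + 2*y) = y - 1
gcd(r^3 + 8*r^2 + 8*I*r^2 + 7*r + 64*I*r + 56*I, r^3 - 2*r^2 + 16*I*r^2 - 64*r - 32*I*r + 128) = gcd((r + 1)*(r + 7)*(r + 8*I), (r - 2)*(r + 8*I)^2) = r + 8*I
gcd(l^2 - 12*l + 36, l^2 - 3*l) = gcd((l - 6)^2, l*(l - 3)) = 1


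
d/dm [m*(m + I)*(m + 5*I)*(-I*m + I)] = -4*I*m^3 + m^2*(18 + 3*I) - m*(12 - 10*I) - 5*I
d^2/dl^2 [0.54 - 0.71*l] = 0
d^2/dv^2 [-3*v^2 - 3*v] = -6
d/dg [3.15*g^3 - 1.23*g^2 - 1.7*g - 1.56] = 9.45*g^2 - 2.46*g - 1.7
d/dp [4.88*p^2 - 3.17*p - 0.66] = 9.76*p - 3.17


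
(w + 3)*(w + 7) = w^2 + 10*w + 21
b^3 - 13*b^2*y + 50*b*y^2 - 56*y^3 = (b - 7*y)*(b - 4*y)*(b - 2*y)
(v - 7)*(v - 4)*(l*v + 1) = l*v^3 - 11*l*v^2 + 28*l*v + v^2 - 11*v + 28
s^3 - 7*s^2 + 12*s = s*(s - 4)*(s - 3)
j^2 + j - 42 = (j - 6)*(j + 7)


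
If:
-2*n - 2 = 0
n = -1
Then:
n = -1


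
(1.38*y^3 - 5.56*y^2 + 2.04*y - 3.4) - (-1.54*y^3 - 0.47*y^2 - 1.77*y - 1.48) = 2.92*y^3 - 5.09*y^2 + 3.81*y - 1.92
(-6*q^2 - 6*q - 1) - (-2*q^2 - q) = -4*q^2 - 5*q - 1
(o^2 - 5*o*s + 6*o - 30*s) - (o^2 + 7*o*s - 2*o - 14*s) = -12*o*s + 8*o - 16*s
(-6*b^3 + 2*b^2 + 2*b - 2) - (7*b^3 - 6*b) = -13*b^3 + 2*b^2 + 8*b - 2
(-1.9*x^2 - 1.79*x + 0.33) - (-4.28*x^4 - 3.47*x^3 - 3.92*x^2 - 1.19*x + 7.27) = 4.28*x^4 + 3.47*x^3 + 2.02*x^2 - 0.6*x - 6.94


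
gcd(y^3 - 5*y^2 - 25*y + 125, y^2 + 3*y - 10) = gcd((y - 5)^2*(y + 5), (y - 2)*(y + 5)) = y + 5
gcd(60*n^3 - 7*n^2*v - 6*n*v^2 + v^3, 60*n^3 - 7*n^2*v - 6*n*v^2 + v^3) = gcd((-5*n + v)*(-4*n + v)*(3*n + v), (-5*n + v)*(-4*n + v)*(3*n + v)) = 60*n^3 - 7*n^2*v - 6*n*v^2 + v^3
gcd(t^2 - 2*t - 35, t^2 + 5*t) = t + 5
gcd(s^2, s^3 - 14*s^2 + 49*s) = s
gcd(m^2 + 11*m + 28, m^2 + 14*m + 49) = m + 7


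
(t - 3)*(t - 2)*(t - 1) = t^3 - 6*t^2 + 11*t - 6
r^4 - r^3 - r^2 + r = r*(r - 1)^2*(r + 1)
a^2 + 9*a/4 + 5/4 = (a + 1)*(a + 5/4)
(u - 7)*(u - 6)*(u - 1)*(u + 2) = u^4 - 12*u^3 + 27*u^2 + 68*u - 84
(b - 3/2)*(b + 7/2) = b^2 + 2*b - 21/4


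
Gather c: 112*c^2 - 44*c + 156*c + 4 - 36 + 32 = 112*c^2 + 112*c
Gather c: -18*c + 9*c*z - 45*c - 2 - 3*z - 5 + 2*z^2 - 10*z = c*(9*z - 63) + 2*z^2 - 13*z - 7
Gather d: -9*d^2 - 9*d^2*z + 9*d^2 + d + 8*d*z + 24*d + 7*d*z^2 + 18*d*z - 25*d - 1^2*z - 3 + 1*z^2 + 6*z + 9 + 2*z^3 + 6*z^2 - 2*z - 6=-9*d^2*z + d*(7*z^2 + 26*z) + 2*z^3 + 7*z^2 + 3*z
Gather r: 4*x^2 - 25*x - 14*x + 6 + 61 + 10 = 4*x^2 - 39*x + 77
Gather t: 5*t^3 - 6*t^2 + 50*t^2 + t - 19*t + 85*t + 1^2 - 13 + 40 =5*t^3 + 44*t^2 + 67*t + 28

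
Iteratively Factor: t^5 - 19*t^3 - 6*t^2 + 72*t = (t)*(t^4 - 19*t^2 - 6*t + 72) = t*(t + 3)*(t^3 - 3*t^2 - 10*t + 24) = t*(t - 4)*(t + 3)*(t^2 + t - 6) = t*(t - 4)*(t - 2)*(t + 3)*(t + 3)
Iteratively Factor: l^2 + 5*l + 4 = (l + 1)*(l + 4)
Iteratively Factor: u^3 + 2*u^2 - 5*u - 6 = (u + 1)*(u^2 + u - 6) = (u + 1)*(u + 3)*(u - 2)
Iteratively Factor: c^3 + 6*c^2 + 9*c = (c)*(c^2 + 6*c + 9) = c*(c + 3)*(c + 3)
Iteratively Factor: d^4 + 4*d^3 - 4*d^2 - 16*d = (d + 2)*(d^3 + 2*d^2 - 8*d) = d*(d + 2)*(d^2 + 2*d - 8) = d*(d + 2)*(d + 4)*(d - 2)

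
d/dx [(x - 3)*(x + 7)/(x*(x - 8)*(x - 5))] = (-x^4 - 8*x^3 + 155*x^2 - 546*x + 840)/(x^2*(x^4 - 26*x^3 + 249*x^2 - 1040*x + 1600))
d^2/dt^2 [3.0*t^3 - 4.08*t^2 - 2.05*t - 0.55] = 18.0*t - 8.16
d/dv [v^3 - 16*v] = 3*v^2 - 16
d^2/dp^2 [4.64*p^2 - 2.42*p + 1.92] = 9.28000000000000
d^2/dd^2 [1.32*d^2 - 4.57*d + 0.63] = 2.64000000000000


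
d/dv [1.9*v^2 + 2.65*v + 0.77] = 3.8*v + 2.65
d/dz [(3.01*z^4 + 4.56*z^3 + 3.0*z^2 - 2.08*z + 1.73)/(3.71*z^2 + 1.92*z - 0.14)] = (22.3342*z^5 + 34.2552*z^4 + 15.8248*z^3 + 11.5616*z^2 - 13.6766*z - 3.0304)/(13.7641*z^4 + 14.2464*z^3 + 2.6476*z^2 - 0.5376*z + 0.0196)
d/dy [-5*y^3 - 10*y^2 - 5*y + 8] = -15*y^2 - 20*y - 5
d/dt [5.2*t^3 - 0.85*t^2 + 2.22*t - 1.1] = 15.6*t^2 - 1.7*t + 2.22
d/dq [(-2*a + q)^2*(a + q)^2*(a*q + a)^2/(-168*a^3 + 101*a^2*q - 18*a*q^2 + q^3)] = a^2*(a + q)*(2*a - q)*(q + 1)*(-(a + q)*(2*a - q)*(q + 1)*(101*a^2 - 36*a*q + 3*q^2) + 2*(-(a + q)*(2*a - q) + (a + q)*(q + 1) - (2*a - q)*(q + 1))*(168*a^3 - 101*a^2*q + 18*a*q^2 - q^3))/(168*a^3 - 101*a^2*q + 18*a*q^2 - q^3)^2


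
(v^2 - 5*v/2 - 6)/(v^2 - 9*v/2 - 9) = (v - 4)/(v - 6)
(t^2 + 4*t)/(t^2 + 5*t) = (t + 4)/(t + 5)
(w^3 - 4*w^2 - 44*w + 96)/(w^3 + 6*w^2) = 1 - 10/w + 16/w^2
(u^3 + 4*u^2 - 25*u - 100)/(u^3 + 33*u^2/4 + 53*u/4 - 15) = 4*(u - 5)/(4*u - 3)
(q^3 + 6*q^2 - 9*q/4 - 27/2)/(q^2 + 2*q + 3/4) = (2*q^2 + 9*q - 18)/(2*q + 1)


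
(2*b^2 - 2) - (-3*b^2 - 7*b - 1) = 5*b^2 + 7*b - 1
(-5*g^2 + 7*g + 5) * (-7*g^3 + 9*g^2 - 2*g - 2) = 35*g^5 - 94*g^4 + 38*g^3 + 41*g^2 - 24*g - 10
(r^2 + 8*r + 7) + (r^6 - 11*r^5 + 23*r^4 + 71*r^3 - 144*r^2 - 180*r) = r^6 - 11*r^5 + 23*r^4 + 71*r^3 - 143*r^2 - 172*r + 7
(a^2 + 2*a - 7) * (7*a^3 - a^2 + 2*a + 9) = 7*a^5 + 13*a^4 - 49*a^3 + 20*a^2 + 4*a - 63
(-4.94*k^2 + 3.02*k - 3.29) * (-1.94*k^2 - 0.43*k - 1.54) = 9.5836*k^4 - 3.7346*k^3 + 12.6916*k^2 - 3.2361*k + 5.0666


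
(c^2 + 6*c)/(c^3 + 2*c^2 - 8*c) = (c + 6)/(c^2 + 2*c - 8)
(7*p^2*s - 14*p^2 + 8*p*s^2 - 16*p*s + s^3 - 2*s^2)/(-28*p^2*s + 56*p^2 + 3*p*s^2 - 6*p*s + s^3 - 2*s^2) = (-p - s)/(4*p - s)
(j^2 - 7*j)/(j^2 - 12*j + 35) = j/(j - 5)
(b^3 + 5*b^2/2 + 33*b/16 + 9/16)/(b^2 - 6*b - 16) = (16*b^3 + 40*b^2 + 33*b + 9)/(16*(b^2 - 6*b - 16))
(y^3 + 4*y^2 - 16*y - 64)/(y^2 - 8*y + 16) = (y^2 + 8*y + 16)/(y - 4)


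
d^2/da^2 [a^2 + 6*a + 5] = 2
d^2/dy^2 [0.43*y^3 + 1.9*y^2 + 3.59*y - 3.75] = 2.58*y + 3.8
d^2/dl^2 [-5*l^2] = -10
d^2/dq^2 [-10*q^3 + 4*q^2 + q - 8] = 8 - 60*q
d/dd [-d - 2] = -1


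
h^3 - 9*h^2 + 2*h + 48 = (h - 8)*(h - 3)*(h + 2)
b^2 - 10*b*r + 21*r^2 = (b - 7*r)*(b - 3*r)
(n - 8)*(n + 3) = n^2 - 5*n - 24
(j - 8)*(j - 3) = j^2 - 11*j + 24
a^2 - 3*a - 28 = (a - 7)*(a + 4)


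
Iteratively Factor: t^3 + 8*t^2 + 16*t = (t)*(t^2 + 8*t + 16) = t*(t + 4)*(t + 4)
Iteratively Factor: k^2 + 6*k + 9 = (k + 3)*(k + 3)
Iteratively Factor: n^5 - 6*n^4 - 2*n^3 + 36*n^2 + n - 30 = (n - 3)*(n^4 - 3*n^3 - 11*n^2 + 3*n + 10) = (n - 3)*(n - 1)*(n^3 - 2*n^2 - 13*n - 10) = (n - 5)*(n - 3)*(n - 1)*(n^2 + 3*n + 2) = (n - 5)*(n - 3)*(n - 1)*(n + 1)*(n + 2)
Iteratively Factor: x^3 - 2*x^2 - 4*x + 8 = (x + 2)*(x^2 - 4*x + 4) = (x - 2)*(x + 2)*(x - 2)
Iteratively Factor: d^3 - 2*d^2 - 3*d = (d)*(d^2 - 2*d - 3) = d*(d - 3)*(d + 1)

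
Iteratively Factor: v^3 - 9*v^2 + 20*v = (v - 4)*(v^2 - 5*v) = (v - 5)*(v - 4)*(v)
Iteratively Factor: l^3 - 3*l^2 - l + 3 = (l - 3)*(l^2 - 1) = (l - 3)*(l + 1)*(l - 1)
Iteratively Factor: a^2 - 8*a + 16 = (a - 4)*(a - 4)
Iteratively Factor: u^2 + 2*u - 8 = (u - 2)*(u + 4)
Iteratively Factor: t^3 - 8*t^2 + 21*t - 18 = (t - 2)*(t^2 - 6*t + 9) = (t - 3)*(t - 2)*(t - 3)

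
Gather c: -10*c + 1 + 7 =8 - 10*c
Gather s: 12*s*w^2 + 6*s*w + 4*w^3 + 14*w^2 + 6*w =s*(12*w^2 + 6*w) + 4*w^3 + 14*w^2 + 6*w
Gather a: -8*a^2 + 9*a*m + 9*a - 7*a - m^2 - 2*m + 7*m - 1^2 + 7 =-8*a^2 + a*(9*m + 2) - m^2 + 5*m + 6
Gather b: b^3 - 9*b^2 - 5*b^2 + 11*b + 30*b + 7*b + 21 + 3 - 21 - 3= b^3 - 14*b^2 + 48*b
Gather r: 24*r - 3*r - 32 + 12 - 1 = 21*r - 21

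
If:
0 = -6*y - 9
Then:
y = -3/2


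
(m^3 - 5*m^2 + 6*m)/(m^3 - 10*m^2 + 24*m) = (m^2 - 5*m + 6)/(m^2 - 10*m + 24)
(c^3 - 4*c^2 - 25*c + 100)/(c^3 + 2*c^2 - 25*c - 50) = (c - 4)/(c + 2)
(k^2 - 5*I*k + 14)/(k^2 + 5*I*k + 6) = (k^2 - 5*I*k + 14)/(k^2 + 5*I*k + 6)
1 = 1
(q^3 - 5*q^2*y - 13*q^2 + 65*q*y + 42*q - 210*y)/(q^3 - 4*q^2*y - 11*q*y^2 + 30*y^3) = (-q^2 + 13*q - 42)/(-q^2 - q*y + 6*y^2)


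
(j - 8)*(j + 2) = j^2 - 6*j - 16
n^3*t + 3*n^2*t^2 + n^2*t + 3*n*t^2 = n*(n + 3*t)*(n*t + t)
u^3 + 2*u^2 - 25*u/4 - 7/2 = (u - 2)*(u + 1/2)*(u + 7/2)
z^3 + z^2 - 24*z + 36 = (z - 3)*(z - 2)*(z + 6)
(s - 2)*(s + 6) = s^2 + 4*s - 12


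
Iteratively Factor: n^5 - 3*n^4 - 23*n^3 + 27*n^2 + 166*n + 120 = (n - 4)*(n^4 + n^3 - 19*n^2 - 49*n - 30) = (n - 4)*(n + 3)*(n^3 - 2*n^2 - 13*n - 10) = (n - 4)*(n + 2)*(n + 3)*(n^2 - 4*n - 5) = (n - 5)*(n - 4)*(n + 2)*(n + 3)*(n + 1)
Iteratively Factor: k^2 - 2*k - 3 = (k + 1)*(k - 3)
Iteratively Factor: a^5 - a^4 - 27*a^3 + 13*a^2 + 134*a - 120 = (a - 2)*(a^4 + a^3 - 25*a^2 - 37*a + 60) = (a - 2)*(a + 3)*(a^3 - 2*a^2 - 19*a + 20) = (a - 2)*(a - 1)*(a + 3)*(a^2 - a - 20) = (a - 2)*(a - 1)*(a + 3)*(a + 4)*(a - 5)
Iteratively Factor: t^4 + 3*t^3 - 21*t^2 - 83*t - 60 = (t - 5)*(t^3 + 8*t^2 + 19*t + 12) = (t - 5)*(t + 4)*(t^2 + 4*t + 3) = (t - 5)*(t + 1)*(t + 4)*(t + 3)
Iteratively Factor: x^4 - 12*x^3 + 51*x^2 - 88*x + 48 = (x - 3)*(x^3 - 9*x^2 + 24*x - 16) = (x - 4)*(x - 3)*(x^2 - 5*x + 4) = (x - 4)^2*(x - 3)*(x - 1)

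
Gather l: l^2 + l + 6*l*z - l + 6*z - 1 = l^2 + 6*l*z + 6*z - 1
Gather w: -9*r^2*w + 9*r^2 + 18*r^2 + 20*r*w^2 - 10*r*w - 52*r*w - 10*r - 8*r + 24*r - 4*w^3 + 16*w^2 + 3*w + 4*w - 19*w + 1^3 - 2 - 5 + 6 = 27*r^2 + 6*r - 4*w^3 + w^2*(20*r + 16) + w*(-9*r^2 - 62*r - 12)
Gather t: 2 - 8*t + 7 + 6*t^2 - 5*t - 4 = 6*t^2 - 13*t + 5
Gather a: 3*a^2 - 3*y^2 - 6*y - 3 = 3*a^2 - 3*y^2 - 6*y - 3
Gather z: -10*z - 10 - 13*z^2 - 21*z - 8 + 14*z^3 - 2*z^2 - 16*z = 14*z^3 - 15*z^2 - 47*z - 18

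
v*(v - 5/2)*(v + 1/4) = v^3 - 9*v^2/4 - 5*v/8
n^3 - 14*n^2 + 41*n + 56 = (n - 8)*(n - 7)*(n + 1)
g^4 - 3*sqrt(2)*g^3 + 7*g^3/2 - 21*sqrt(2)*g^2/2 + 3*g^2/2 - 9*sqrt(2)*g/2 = g*(g + 1/2)*(g + 3)*(g - 3*sqrt(2))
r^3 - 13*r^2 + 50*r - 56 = (r - 7)*(r - 4)*(r - 2)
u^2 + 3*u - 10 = (u - 2)*(u + 5)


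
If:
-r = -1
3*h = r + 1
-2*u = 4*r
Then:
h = 2/3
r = 1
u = -2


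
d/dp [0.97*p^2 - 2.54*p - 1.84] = 1.94*p - 2.54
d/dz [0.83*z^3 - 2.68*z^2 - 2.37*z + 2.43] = 2.49*z^2 - 5.36*z - 2.37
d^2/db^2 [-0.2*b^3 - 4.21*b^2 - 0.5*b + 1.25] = -1.2*b - 8.42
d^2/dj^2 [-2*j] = 0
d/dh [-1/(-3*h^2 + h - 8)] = (1 - 6*h)/(3*h^2 - h + 8)^2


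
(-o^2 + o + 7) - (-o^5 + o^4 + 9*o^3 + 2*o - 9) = o^5 - o^4 - 9*o^3 - o^2 - o + 16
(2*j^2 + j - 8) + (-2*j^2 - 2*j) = -j - 8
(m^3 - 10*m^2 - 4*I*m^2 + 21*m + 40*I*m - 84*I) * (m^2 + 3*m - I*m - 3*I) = m^5 - 7*m^4 - 5*I*m^4 - 13*m^3 + 35*I*m^3 + 91*m^2 + 45*I*m^2 + 36*m - 315*I*m - 252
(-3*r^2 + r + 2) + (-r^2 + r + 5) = -4*r^2 + 2*r + 7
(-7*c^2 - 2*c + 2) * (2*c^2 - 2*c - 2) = -14*c^4 + 10*c^3 + 22*c^2 - 4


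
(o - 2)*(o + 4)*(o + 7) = o^3 + 9*o^2 + 6*o - 56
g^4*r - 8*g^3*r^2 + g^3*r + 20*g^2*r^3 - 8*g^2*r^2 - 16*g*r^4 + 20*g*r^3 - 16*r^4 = (g - 4*r)*(g - 2*r)^2*(g*r + r)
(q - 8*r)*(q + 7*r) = q^2 - q*r - 56*r^2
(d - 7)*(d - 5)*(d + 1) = d^3 - 11*d^2 + 23*d + 35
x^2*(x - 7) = x^3 - 7*x^2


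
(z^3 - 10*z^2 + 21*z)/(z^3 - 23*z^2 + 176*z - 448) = z*(z - 3)/(z^2 - 16*z + 64)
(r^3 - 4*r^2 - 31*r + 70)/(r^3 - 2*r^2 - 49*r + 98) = (r + 5)/(r + 7)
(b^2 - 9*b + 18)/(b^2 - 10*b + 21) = (b - 6)/(b - 7)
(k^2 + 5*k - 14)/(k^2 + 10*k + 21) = (k - 2)/(k + 3)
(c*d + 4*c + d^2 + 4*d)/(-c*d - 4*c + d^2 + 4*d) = (-c - d)/(c - d)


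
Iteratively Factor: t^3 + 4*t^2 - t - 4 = (t + 4)*(t^2 - 1) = (t - 1)*(t + 4)*(t + 1)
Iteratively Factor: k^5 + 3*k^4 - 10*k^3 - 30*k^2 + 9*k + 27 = (k + 1)*(k^4 + 2*k^3 - 12*k^2 - 18*k + 27) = (k + 1)*(k + 3)*(k^3 - k^2 - 9*k + 9) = (k - 3)*(k + 1)*(k + 3)*(k^2 + 2*k - 3) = (k - 3)*(k + 1)*(k + 3)^2*(k - 1)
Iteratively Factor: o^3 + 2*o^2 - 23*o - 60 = (o - 5)*(o^2 + 7*o + 12) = (o - 5)*(o + 4)*(o + 3)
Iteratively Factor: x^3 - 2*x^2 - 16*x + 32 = (x - 4)*(x^2 + 2*x - 8) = (x - 4)*(x + 4)*(x - 2)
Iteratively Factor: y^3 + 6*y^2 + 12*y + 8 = (y + 2)*(y^2 + 4*y + 4) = (y + 2)^2*(y + 2)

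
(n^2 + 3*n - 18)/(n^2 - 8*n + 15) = (n + 6)/(n - 5)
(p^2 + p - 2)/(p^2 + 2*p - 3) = (p + 2)/(p + 3)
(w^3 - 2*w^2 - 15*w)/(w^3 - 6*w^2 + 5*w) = (w + 3)/(w - 1)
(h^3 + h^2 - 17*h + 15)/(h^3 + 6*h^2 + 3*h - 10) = (h - 3)/(h + 2)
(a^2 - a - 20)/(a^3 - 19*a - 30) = (a + 4)/(a^2 + 5*a + 6)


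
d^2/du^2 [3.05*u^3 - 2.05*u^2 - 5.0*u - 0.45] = 18.3*u - 4.1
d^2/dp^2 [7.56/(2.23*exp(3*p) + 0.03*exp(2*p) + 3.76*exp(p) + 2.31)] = (7.56*(6.69*exp(2*p) + 0.06*exp(p) + 3.76)*(13.38*exp(2*p) + 0.12*exp(p) + 7.52)*exp(p) - (151.7292*exp(2*p) + 0.9072*exp(p) + 28.4256)*(2.23*exp(3*p) + 0.03*exp(2*p) + 3.76*exp(p) + 2.31))*exp(p)/(2.23*exp(3*p) + 0.03*exp(2*p) + 3.76*exp(p) + 2.31)^3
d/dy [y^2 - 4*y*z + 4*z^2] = 2*y - 4*z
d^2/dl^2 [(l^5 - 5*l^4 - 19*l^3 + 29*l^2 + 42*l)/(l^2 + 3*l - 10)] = 2*(3*l^4 + 37*l^3 + 105*l^2 - 225*l - 520)/(l^3 + 15*l^2 + 75*l + 125)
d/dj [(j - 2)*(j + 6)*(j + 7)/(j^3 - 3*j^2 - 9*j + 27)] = 2*(-7*j^3 - 46*j^2 + 3*j + 54)/(j^5 - 3*j^4 - 18*j^3 + 54*j^2 + 81*j - 243)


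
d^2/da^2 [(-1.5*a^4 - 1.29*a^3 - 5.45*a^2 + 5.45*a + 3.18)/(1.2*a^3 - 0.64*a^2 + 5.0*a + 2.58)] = (-1.4210854715202e-14*a^8 + 7.105427357601e-15*a^7 - 0.906239999999997*a^6 + 150.192*a^5 + 63.82368*a^4 - 277.026496*a^3 - 353.838672*a^2 - 117.653976*a - 43.663128)/(1.728*a^9 - 2.7648*a^8 + 23.07456*a^7 - 12.156544*a^6 + 84.25536*a^5 + 48.050304*a^4 + 99.42704*a^3 + 180.719712*a^2 + 99.846*a + 17.173512)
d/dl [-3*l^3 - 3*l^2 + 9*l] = -9*l^2 - 6*l + 9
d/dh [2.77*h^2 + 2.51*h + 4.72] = 5.54*h + 2.51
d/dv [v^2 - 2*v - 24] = 2*v - 2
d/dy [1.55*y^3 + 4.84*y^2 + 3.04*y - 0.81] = 4.65*y^2 + 9.68*y + 3.04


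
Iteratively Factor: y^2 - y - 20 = (y - 5)*(y + 4)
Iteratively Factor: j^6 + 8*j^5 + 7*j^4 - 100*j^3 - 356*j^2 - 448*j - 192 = (j + 4)*(j^5 + 4*j^4 - 9*j^3 - 64*j^2 - 100*j - 48) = (j + 2)*(j + 4)*(j^4 + 2*j^3 - 13*j^2 - 38*j - 24) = (j - 4)*(j + 2)*(j + 4)*(j^3 + 6*j^2 + 11*j + 6) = (j - 4)*(j + 2)*(j + 3)*(j + 4)*(j^2 + 3*j + 2) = (j - 4)*(j + 1)*(j + 2)*(j + 3)*(j + 4)*(j + 2)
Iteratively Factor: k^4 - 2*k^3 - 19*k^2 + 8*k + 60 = (k + 3)*(k^3 - 5*k^2 - 4*k + 20) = (k + 2)*(k + 3)*(k^2 - 7*k + 10) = (k - 2)*(k + 2)*(k + 3)*(k - 5)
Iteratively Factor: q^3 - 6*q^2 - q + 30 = (q - 3)*(q^2 - 3*q - 10) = (q - 5)*(q - 3)*(q + 2)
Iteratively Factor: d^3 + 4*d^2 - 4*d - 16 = (d + 4)*(d^2 - 4) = (d - 2)*(d + 4)*(d + 2)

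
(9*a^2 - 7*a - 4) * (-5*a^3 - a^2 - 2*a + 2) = -45*a^5 + 26*a^4 + 9*a^3 + 36*a^2 - 6*a - 8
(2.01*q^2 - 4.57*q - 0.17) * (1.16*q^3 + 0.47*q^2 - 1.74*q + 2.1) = 2.3316*q^5 - 4.3565*q^4 - 5.8425*q^3 + 12.0929*q^2 - 9.3012*q - 0.357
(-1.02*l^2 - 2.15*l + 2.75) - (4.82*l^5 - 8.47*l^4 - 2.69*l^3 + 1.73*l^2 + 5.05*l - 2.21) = -4.82*l^5 + 8.47*l^4 + 2.69*l^3 - 2.75*l^2 - 7.2*l + 4.96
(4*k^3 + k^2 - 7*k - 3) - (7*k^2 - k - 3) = 4*k^3 - 6*k^2 - 6*k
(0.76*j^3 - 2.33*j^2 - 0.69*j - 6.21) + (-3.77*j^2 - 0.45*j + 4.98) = 0.76*j^3 - 6.1*j^2 - 1.14*j - 1.23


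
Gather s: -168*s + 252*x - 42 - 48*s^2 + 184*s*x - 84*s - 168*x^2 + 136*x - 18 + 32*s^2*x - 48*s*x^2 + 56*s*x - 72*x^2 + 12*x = s^2*(32*x - 48) + s*(-48*x^2 + 240*x - 252) - 240*x^2 + 400*x - 60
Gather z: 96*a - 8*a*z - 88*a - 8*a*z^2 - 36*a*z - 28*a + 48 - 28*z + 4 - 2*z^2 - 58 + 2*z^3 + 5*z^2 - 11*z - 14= -20*a + 2*z^3 + z^2*(3 - 8*a) + z*(-44*a - 39) - 20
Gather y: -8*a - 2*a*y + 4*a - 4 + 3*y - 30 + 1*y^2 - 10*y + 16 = -4*a + y^2 + y*(-2*a - 7) - 18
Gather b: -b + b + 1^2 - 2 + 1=0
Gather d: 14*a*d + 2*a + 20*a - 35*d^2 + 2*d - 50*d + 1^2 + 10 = 22*a - 35*d^2 + d*(14*a - 48) + 11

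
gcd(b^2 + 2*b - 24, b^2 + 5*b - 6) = b + 6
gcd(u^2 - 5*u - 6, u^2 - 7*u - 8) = u + 1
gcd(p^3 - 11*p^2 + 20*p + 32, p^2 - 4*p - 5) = p + 1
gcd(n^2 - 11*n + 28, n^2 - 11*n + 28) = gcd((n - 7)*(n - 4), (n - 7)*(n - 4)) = n^2 - 11*n + 28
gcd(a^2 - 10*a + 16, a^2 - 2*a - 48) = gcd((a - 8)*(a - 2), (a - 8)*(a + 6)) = a - 8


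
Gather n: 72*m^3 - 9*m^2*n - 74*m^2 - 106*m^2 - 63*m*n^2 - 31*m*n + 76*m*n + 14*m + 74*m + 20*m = 72*m^3 - 180*m^2 - 63*m*n^2 + 108*m + n*(-9*m^2 + 45*m)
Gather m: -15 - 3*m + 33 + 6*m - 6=3*m + 12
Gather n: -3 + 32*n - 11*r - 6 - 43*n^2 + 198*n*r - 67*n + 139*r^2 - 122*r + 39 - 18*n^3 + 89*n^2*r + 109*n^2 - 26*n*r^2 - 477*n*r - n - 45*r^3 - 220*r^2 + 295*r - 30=-18*n^3 + n^2*(89*r + 66) + n*(-26*r^2 - 279*r - 36) - 45*r^3 - 81*r^2 + 162*r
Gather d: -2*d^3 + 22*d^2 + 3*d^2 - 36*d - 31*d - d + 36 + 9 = -2*d^3 + 25*d^2 - 68*d + 45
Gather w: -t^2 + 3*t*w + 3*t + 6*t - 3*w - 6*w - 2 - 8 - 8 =-t^2 + 9*t + w*(3*t - 9) - 18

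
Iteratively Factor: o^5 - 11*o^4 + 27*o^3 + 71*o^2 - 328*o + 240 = (o - 4)*(o^4 - 7*o^3 - o^2 + 67*o - 60) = (o - 4)*(o + 3)*(o^3 - 10*o^2 + 29*o - 20) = (o - 4)^2*(o + 3)*(o^2 - 6*o + 5) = (o - 5)*(o - 4)^2*(o + 3)*(o - 1)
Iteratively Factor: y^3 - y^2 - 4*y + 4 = (y + 2)*(y^2 - 3*y + 2) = (y - 2)*(y + 2)*(y - 1)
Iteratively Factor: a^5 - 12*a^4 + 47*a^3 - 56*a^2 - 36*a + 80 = (a + 1)*(a^4 - 13*a^3 + 60*a^2 - 116*a + 80) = (a - 2)*(a + 1)*(a^3 - 11*a^2 + 38*a - 40) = (a - 2)^2*(a + 1)*(a^2 - 9*a + 20) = (a - 4)*(a - 2)^2*(a + 1)*(a - 5)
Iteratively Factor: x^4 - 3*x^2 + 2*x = (x - 1)*(x^3 + x^2 - 2*x) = x*(x - 1)*(x^2 + x - 2) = x*(x - 1)*(x + 2)*(x - 1)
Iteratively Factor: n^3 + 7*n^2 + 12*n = (n)*(n^2 + 7*n + 12) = n*(n + 3)*(n + 4)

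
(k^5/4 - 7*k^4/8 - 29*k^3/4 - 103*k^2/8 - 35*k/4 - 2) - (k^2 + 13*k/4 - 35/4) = k^5/4 - 7*k^4/8 - 29*k^3/4 - 111*k^2/8 - 12*k + 27/4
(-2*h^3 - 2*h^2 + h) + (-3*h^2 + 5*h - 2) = -2*h^3 - 5*h^2 + 6*h - 2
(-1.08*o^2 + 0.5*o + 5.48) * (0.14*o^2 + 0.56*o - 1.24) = -0.1512*o^4 - 0.5348*o^3 + 2.3864*o^2 + 2.4488*o - 6.7952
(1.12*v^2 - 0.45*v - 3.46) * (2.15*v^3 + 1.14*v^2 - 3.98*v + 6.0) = 2.408*v^5 + 0.3093*v^4 - 12.4096*v^3 + 4.5666*v^2 + 11.0708*v - 20.76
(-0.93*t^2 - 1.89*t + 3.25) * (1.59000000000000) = -1.4787*t^2 - 3.0051*t + 5.1675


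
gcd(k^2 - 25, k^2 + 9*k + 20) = k + 5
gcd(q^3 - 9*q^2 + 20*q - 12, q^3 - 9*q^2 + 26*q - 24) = q - 2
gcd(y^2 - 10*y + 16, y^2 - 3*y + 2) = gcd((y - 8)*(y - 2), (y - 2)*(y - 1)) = y - 2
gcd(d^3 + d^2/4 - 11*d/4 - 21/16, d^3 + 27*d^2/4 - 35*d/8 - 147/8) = d^2 - d/4 - 21/8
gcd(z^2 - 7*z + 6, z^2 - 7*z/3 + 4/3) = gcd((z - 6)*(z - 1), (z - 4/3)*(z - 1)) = z - 1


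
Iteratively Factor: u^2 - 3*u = (u)*(u - 3)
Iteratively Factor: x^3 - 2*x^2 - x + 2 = (x - 2)*(x^2 - 1) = (x - 2)*(x + 1)*(x - 1)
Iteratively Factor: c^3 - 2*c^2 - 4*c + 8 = (c - 2)*(c^2 - 4) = (c - 2)^2*(c + 2)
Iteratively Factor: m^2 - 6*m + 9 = (m - 3)*(m - 3)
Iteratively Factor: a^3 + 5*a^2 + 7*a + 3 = (a + 1)*(a^2 + 4*a + 3) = (a + 1)^2*(a + 3)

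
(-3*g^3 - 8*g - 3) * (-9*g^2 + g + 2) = 27*g^5 - 3*g^4 + 66*g^3 + 19*g^2 - 19*g - 6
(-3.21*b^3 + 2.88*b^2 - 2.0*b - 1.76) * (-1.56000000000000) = 5.0076*b^3 - 4.4928*b^2 + 3.12*b + 2.7456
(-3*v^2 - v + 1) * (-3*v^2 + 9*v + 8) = 9*v^4 - 24*v^3 - 36*v^2 + v + 8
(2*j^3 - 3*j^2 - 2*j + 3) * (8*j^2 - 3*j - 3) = 16*j^5 - 30*j^4 - 13*j^3 + 39*j^2 - 3*j - 9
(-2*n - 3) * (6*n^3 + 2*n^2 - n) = -12*n^4 - 22*n^3 - 4*n^2 + 3*n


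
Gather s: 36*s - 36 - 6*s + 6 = 30*s - 30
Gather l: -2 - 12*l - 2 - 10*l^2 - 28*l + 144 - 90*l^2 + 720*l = -100*l^2 + 680*l + 140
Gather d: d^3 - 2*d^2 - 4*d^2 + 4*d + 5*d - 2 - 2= d^3 - 6*d^2 + 9*d - 4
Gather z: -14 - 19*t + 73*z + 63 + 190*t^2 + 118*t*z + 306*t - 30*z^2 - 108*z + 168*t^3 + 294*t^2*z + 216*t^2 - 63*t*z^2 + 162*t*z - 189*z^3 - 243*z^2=168*t^3 + 406*t^2 + 287*t - 189*z^3 + z^2*(-63*t - 273) + z*(294*t^2 + 280*t - 35) + 49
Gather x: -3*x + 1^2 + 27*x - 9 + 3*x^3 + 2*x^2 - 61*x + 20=3*x^3 + 2*x^2 - 37*x + 12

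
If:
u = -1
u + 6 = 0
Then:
No Solution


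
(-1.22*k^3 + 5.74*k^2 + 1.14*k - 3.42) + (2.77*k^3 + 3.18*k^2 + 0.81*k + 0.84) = 1.55*k^3 + 8.92*k^2 + 1.95*k - 2.58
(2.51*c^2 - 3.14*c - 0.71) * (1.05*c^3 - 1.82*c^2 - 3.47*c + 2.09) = 2.6355*c^5 - 7.8652*c^4 - 3.7404*c^3 + 17.4339*c^2 - 4.0989*c - 1.4839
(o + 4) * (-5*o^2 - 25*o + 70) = -5*o^3 - 45*o^2 - 30*o + 280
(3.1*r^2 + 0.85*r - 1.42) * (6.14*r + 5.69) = 19.034*r^3 + 22.858*r^2 - 3.8823*r - 8.0798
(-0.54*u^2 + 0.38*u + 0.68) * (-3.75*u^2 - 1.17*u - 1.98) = 2.025*u^4 - 0.7932*u^3 - 1.9254*u^2 - 1.548*u - 1.3464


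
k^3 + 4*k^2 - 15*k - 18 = (k - 3)*(k + 1)*(k + 6)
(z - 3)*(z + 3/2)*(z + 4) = z^3 + 5*z^2/2 - 21*z/2 - 18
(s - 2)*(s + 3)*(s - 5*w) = s^3 - 5*s^2*w + s^2 - 5*s*w - 6*s + 30*w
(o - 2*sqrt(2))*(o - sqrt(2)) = o^2 - 3*sqrt(2)*o + 4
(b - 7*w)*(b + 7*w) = b^2 - 49*w^2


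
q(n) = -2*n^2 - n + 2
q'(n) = -4*n - 1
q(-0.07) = 2.06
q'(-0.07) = -0.72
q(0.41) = 1.25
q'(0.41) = -2.64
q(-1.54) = -1.20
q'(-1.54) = 5.16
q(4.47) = -42.43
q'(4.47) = -18.88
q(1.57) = -4.50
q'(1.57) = -7.28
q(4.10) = -35.72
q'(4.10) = -17.40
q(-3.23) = -15.64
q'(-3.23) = 11.92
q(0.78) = 0.00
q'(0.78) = -4.12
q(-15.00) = -433.00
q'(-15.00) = 59.00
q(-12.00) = -274.00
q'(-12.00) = 47.00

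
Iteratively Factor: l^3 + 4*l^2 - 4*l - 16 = (l + 4)*(l^2 - 4) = (l + 2)*(l + 4)*(l - 2)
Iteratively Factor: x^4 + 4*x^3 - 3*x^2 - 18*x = (x - 2)*(x^3 + 6*x^2 + 9*x) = (x - 2)*(x + 3)*(x^2 + 3*x) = x*(x - 2)*(x + 3)*(x + 3)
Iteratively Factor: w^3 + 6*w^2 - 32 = (w + 4)*(w^2 + 2*w - 8) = (w - 2)*(w + 4)*(w + 4)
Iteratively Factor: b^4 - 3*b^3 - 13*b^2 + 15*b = (b)*(b^3 - 3*b^2 - 13*b + 15) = b*(b - 1)*(b^2 - 2*b - 15) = b*(b - 5)*(b - 1)*(b + 3)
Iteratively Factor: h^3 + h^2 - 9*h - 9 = (h + 3)*(h^2 - 2*h - 3) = (h - 3)*(h + 3)*(h + 1)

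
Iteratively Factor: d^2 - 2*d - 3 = (d + 1)*(d - 3)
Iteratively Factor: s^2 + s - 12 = (s - 3)*(s + 4)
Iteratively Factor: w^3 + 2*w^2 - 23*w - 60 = (w - 5)*(w^2 + 7*w + 12) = (w - 5)*(w + 4)*(w + 3)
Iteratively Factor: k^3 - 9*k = (k - 3)*(k^2 + 3*k) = (k - 3)*(k + 3)*(k)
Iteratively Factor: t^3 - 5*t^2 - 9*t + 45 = (t - 5)*(t^2 - 9) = (t - 5)*(t + 3)*(t - 3)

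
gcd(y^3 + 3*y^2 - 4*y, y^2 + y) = y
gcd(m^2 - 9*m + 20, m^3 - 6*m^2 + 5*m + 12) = m - 4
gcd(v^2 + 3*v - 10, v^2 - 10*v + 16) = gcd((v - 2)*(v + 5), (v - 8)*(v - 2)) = v - 2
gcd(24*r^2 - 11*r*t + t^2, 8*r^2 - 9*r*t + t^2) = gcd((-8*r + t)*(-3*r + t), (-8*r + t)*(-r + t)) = 8*r - t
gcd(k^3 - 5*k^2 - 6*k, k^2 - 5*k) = k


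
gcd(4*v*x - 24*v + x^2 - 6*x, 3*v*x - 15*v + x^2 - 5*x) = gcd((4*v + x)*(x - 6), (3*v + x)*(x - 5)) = 1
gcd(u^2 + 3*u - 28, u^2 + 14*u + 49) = u + 7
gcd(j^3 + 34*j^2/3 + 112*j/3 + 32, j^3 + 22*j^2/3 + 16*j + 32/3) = j^2 + 16*j/3 + 16/3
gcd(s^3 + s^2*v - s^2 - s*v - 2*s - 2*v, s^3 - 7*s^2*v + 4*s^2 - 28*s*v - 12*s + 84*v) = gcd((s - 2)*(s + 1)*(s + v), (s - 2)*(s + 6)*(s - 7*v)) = s - 2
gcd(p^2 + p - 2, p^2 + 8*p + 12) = p + 2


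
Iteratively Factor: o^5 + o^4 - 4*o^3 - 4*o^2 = (o)*(o^4 + o^3 - 4*o^2 - 4*o) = o*(o + 2)*(o^3 - o^2 - 2*o) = o^2*(o + 2)*(o^2 - o - 2) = o^2*(o + 1)*(o + 2)*(o - 2)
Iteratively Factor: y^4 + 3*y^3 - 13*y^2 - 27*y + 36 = (y - 1)*(y^3 + 4*y^2 - 9*y - 36) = (y - 3)*(y - 1)*(y^2 + 7*y + 12) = (y - 3)*(y - 1)*(y + 4)*(y + 3)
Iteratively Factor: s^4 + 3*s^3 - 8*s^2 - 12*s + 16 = (s - 2)*(s^3 + 5*s^2 + 2*s - 8) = (s - 2)*(s - 1)*(s^2 + 6*s + 8) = (s - 2)*(s - 1)*(s + 4)*(s + 2)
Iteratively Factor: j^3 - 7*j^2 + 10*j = (j - 5)*(j^2 - 2*j) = (j - 5)*(j - 2)*(j)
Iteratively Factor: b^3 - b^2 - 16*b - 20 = (b + 2)*(b^2 - 3*b - 10) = (b - 5)*(b + 2)*(b + 2)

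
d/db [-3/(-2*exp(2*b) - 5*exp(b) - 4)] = (-12*exp(b) - 15)*exp(b)/(2*exp(2*b) + 5*exp(b) + 4)^2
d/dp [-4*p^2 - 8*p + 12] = -8*p - 8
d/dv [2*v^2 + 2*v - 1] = 4*v + 2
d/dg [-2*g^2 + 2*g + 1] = 2 - 4*g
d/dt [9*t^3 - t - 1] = 27*t^2 - 1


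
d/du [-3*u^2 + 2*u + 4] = 2 - 6*u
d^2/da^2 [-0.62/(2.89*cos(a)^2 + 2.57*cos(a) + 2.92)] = (20.713208*(1 - cos(a)^2)^2 + 13.814778*cos(a)^3 - 6.476582*cos(a)^2 - 32.282284*cos(a) - 18.439172)/(2.89*cos(a)^2 + 2.57*cos(a) + 2.92)^3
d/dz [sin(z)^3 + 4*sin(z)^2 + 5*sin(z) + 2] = (3*sin(z)^2 + 8*sin(z) + 5)*cos(z)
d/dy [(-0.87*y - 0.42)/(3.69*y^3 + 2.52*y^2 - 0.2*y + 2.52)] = (6.4206*y^3 + 6.8418*y^2 + 2.1168*y - 2.2764)/(13.6161*y^6 + 18.5976*y^5 + 4.8744*y^4 + 17.5896*y^3 + 12.7408*y^2 - 1.008*y + 6.3504)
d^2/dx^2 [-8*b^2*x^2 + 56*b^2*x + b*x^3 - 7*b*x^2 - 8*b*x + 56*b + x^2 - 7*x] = -16*b^2 + 6*b*x - 14*b + 2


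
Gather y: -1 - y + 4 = 3 - y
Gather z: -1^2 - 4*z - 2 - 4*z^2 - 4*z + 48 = -4*z^2 - 8*z + 45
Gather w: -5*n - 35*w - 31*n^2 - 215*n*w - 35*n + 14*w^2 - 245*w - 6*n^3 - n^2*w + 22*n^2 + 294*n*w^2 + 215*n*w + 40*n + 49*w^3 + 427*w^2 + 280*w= -6*n^3 - n^2*w - 9*n^2 + 49*w^3 + w^2*(294*n + 441)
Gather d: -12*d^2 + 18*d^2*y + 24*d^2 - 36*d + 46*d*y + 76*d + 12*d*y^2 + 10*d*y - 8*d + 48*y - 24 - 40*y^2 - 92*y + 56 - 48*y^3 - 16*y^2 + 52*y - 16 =d^2*(18*y + 12) + d*(12*y^2 + 56*y + 32) - 48*y^3 - 56*y^2 + 8*y + 16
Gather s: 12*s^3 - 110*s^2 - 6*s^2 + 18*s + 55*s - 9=12*s^3 - 116*s^2 + 73*s - 9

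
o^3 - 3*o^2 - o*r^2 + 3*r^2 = (o - 3)*(o - r)*(o + r)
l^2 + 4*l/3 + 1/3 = (l + 1/3)*(l + 1)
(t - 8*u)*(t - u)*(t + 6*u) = t^3 - 3*t^2*u - 46*t*u^2 + 48*u^3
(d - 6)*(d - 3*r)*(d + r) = d^3 - 2*d^2*r - 6*d^2 - 3*d*r^2 + 12*d*r + 18*r^2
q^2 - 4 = (q - 2)*(q + 2)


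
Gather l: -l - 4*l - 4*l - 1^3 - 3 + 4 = -9*l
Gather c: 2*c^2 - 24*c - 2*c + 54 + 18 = 2*c^2 - 26*c + 72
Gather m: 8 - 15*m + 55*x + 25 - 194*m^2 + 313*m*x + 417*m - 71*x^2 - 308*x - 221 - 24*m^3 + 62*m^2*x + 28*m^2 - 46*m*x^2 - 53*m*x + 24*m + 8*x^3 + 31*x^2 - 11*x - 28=-24*m^3 + m^2*(62*x - 166) + m*(-46*x^2 + 260*x + 426) + 8*x^3 - 40*x^2 - 264*x - 216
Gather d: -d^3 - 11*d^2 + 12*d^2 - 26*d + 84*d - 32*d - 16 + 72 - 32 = -d^3 + d^2 + 26*d + 24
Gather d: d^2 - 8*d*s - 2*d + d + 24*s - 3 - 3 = d^2 + d*(-8*s - 1) + 24*s - 6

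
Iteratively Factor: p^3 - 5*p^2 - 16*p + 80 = (p - 5)*(p^2 - 16) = (p - 5)*(p + 4)*(p - 4)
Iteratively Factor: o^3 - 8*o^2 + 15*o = (o - 5)*(o^2 - 3*o) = o*(o - 5)*(o - 3)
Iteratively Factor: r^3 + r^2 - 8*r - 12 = (r + 2)*(r^2 - r - 6) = (r - 3)*(r + 2)*(r + 2)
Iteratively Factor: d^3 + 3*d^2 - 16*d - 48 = (d + 4)*(d^2 - d - 12) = (d - 4)*(d + 4)*(d + 3)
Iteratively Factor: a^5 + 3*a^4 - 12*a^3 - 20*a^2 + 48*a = (a + 3)*(a^4 - 12*a^2 + 16*a) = (a - 2)*(a + 3)*(a^3 + 2*a^2 - 8*a) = (a - 2)^2*(a + 3)*(a^2 + 4*a) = a*(a - 2)^2*(a + 3)*(a + 4)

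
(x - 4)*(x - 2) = x^2 - 6*x + 8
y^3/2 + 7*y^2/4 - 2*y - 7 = (y/2 + 1)*(y - 2)*(y + 7/2)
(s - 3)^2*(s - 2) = s^3 - 8*s^2 + 21*s - 18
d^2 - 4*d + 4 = (d - 2)^2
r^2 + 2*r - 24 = (r - 4)*(r + 6)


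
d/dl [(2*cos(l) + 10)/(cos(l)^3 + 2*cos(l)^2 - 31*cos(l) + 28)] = (43*cos(l) + 17*cos(2*l) + cos(3*l) - 349)*sin(l)/(cos(l)^3 + 2*cos(l)^2 - 31*cos(l) + 28)^2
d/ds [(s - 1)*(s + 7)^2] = (s + 7)*(3*s + 5)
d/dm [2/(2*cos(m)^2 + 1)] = 4*sin(2*m)/(cos(2*m) + 2)^2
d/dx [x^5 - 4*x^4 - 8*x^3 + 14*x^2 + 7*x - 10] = 5*x^4 - 16*x^3 - 24*x^2 + 28*x + 7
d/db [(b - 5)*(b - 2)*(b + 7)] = 3*b^2 - 39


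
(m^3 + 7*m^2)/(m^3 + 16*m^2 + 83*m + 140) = m^2/(m^2 + 9*m + 20)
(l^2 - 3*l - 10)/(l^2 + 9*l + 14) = (l - 5)/(l + 7)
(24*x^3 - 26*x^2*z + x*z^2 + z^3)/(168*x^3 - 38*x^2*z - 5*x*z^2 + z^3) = (x - z)/(7*x - z)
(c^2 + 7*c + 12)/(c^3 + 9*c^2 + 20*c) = (c + 3)/(c*(c + 5))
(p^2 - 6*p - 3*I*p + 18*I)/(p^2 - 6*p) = (p - 3*I)/p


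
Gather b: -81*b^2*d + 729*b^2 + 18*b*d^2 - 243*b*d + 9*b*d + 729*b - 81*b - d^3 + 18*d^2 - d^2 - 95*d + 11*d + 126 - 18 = b^2*(729 - 81*d) + b*(18*d^2 - 234*d + 648) - d^3 + 17*d^2 - 84*d + 108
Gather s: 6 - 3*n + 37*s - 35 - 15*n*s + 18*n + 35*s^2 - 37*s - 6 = -15*n*s + 15*n + 35*s^2 - 35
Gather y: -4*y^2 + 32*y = -4*y^2 + 32*y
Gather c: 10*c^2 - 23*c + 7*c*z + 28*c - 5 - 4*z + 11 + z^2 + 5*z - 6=10*c^2 + c*(7*z + 5) + z^2 + z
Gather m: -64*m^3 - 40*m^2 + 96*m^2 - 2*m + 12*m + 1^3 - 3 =-64*m^3 + 56*m^2 + 10*m - 2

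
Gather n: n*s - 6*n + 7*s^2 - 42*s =n*(s - 6) + 7*s^2 - 42*s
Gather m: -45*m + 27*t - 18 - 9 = -45*m + 27*t - 27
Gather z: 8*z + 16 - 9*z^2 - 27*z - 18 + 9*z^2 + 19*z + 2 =0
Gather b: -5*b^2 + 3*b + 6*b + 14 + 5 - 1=-5*b^2 + 9*b + 18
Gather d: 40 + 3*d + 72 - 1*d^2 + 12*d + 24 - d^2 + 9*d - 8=-2*d^2 + 24*d + 128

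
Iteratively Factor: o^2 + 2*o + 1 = (o + 1)*(o + 1)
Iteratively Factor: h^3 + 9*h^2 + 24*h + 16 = (h + 4)*(h^2 + 5*h + 4) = (h + 1)*(h + 4)*(h + 4)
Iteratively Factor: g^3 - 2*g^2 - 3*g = (g - 3)*(g^2 + g) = g*(g - 3)*(g + 1)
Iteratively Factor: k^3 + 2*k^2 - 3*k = (k - 1)*(k^2 + 3*k) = k*(k - 1)*(k + 3)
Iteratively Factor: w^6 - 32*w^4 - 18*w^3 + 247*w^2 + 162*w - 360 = (w - 3)*(w^5 + 3*w^4 - 23*w^3 - 87*w^2 - 14*w + 120) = (w - 3)*(w + 2)*(w^4 + w^3 - 25*w^2 - 37*w + 60) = (w - 3)*(w + 2)*(w + 3)*(w^3 - 2*w^2 - 19*w + 20) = (w - 3)*(w + 2)*(w + 3)*(w + 4)*(w^2 - 6*w + 5) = (w - 3)*(w - 1)*(w + 2)*(w + 3)*(w + 4)*(w - 5)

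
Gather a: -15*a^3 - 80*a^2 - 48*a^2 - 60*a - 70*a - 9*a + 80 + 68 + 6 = -15*a^3 - 128*a^2 - 139*a + 154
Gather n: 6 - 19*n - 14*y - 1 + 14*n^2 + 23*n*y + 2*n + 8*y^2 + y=14*n^2 + n*(23*y - 17) + 8*y^2 - 13*y + 5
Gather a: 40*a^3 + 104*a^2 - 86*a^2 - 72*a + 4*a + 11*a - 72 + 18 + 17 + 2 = 40*a^3 + 18*a^2 - 57*a - 35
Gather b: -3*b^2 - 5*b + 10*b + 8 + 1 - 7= -3*b^2 + 5*b + 2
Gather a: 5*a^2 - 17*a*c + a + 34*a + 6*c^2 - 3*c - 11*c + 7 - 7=5*a^2 + a*(35 - 17*c) + 6*c^2 - 14*c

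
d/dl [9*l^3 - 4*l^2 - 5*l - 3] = 27*l^2 - 8*l - 5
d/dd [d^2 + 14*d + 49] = 2*d + 14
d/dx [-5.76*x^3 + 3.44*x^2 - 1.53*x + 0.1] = -17.28*x^2 + 6.88*x - 1.53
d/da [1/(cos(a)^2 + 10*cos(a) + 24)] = 2*(cos(a) + 5)*sin(a)/(cos(a)^2 + 10*cos(a) + 24)^2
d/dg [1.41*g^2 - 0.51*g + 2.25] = 2.82*g - 0.51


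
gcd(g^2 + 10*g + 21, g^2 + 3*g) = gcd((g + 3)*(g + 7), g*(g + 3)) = g + 3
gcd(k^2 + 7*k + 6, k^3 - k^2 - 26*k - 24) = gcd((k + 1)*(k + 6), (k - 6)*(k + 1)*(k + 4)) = k + 1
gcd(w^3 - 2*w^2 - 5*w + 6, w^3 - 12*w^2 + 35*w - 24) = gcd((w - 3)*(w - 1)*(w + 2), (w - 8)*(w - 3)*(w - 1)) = w^2 - 4*w + 3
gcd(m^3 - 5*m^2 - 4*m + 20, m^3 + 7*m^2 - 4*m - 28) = m^2 - 4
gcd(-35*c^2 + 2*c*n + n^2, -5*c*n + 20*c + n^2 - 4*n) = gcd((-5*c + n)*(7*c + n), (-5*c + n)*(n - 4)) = 5*c - n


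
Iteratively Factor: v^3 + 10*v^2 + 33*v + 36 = (v + 3)*(v^2 + 7*v + 12) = (v + 3)^2*(v + 4)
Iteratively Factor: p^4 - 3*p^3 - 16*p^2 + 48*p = (p - 3)*(p^3 - 16*p) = (p - 4)*(p - 3)*(p^2 + 4*p) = p*(p - 4)*(p - 3)*(p + 4)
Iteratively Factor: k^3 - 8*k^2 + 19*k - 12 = (k - 1)*(k^2 - 7*k + 12) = (k - 4)*(k - 1)*(k - 3)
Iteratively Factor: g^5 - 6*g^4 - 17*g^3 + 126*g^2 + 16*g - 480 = (g - 5)*(g^4 - g^3 - 22*g^2 + 16*g + 96) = (g - 5)*(g + 2)*(g^3 - 3*g^2 - 16*g + 48) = (g - 5)*(g - 4)*(g + 2)*(g^2 + g - 12) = (g - 5)*(g - 4)*(g + 2)*(g + 4)*(g - 3)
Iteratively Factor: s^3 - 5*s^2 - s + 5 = (s - 1)*(s^2 - 4*s - 5) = (s - 5)*(s - 1)*(s + 1)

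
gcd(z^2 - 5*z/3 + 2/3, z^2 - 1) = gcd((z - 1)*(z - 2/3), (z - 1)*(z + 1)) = z - 1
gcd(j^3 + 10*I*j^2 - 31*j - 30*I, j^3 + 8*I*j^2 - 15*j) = j^2 + 8*I*j - 15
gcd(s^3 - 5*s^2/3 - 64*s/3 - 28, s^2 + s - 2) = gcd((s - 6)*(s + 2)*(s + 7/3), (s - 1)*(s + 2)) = s + 2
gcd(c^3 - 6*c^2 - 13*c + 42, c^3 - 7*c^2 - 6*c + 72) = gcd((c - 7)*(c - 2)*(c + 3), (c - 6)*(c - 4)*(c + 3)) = c + 3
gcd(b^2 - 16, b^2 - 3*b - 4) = b - 4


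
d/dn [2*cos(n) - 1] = -2*sin(n)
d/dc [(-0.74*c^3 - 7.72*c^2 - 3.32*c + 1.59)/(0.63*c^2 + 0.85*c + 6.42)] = (-0.4662*c^4 - 1.258*c^3 - 18.7228*c^2 - 101.1282*c - 22.6659)/(0.3969*c^4 + 1.071*c^3 + 8.8117*c^2 + 10.914*c + 41.2164)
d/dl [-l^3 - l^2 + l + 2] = -3*l^2 - 2*l + 1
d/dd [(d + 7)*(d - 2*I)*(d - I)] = 3*d^2 + d*(14 - 6*I) - 2 - 21*I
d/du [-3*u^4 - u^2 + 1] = -12*u^3 - 2*u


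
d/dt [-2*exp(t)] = -2*exp(t)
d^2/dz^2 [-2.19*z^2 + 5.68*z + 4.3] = -4.38000000000000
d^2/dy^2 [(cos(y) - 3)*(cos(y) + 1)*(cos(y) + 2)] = (9*sin(y)^2 + 4)*cos(y)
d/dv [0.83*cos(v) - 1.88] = -0.83*sin(v)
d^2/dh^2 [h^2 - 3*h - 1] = 2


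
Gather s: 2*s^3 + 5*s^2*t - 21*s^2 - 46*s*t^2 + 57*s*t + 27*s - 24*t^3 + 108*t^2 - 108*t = 2*s^3 + s^2*(5*t - 21) + s*(-46*t^2 + 57*t + 27) - 24*t^3 + 108*t^2 - 108*t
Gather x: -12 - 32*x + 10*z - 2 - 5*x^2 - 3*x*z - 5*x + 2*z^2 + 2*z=-5*x^2 + x*(-3*z - 37) + 2*z^2 + 12*z - 14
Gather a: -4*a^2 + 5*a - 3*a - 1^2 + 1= -4*a^2 + 2*a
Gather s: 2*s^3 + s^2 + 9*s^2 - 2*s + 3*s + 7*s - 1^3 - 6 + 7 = 2*s^3 + 10*s^2 + 8*s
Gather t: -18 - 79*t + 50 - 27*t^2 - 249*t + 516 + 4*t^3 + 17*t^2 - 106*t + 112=4*t^3 - 10*t^2 - 434*t + 660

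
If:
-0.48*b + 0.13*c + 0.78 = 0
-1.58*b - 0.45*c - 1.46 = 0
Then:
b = 0.38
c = -4.59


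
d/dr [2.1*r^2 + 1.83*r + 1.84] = 4.2*r + 1.83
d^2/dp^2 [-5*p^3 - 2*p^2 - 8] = -30*p - 4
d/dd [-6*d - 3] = -6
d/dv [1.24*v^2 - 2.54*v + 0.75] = 2.48*v - 2.54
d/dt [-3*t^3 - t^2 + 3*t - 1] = -9*t^2 - 2*t + 3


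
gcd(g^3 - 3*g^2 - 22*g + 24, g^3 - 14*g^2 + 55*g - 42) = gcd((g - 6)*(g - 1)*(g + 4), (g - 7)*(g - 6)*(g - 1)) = g^2 - 7*g + 6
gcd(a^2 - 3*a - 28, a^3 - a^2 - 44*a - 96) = a + 4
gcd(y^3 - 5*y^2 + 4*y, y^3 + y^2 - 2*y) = y^2 - y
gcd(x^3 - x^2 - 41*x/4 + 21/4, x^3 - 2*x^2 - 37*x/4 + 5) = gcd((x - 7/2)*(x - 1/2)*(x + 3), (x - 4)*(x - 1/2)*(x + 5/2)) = x - 1/2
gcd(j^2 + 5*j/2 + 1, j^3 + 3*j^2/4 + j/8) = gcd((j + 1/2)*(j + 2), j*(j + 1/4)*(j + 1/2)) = j + 1/2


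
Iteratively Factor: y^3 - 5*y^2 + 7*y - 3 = (y - 3)*(y^2 - 2*y + 1) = (y - 3)*(y - 1)*(y - 1)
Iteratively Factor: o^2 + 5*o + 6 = (o + 3)*(o + 2)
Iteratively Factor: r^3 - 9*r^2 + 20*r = (r)*(r^2 - 9*r + 20) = r*(r - 5)*(r - 4)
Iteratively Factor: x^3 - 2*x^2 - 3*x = (x + 1)*(x^2 - 3*x) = x*(x + 1)*(x - 3)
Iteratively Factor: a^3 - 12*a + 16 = (a + 4)*(a^2 - 4*a + 4) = (a - 2)*(a + 4)*(a - 2)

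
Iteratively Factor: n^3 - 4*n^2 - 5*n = (n + 1)*(n^2 - 5*n) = (n - 5)*(n + 1)*(n)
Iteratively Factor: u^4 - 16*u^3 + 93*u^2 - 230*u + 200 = (u - 2)*(u^3 - 14*u^2 + 65*u - 100) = (u - 5)*(u - 2)*(u^2 - 9*u + 20) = (u - 5)^2*(u - 2)*(u - 4)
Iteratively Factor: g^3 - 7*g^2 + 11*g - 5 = (g - 1)*(g^2 - 6*g + 5) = (g - 5)*(g - 1)*(g - 1)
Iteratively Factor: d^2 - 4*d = (d)*(d - 4)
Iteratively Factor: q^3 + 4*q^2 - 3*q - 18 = (q + 3)*(q^2 + q - 6) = (q + 3)^2*(q - 2)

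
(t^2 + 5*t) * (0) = 0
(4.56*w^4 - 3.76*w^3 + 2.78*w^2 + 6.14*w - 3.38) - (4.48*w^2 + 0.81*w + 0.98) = 4.56*w^4 - 3.76*w^3 - 1.7*w^2 + 5.33*w - 4.36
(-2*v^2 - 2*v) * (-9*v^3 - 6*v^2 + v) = 18*v^5 + 30*v^4 + 10*v^3 - 2*v^2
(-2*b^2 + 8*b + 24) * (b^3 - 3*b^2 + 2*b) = -2*b^5 + 14*b^4 - 4*b^3 - 56*b^2 + 48*b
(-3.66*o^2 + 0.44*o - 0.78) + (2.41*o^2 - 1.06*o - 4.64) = -1.25*o^2 - 0.62*o - 5.42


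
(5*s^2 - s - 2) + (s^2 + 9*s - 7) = 6*s^2 + 8*s - 9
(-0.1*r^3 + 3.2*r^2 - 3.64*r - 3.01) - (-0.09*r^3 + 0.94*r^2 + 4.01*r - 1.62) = -0.01*r^3 + 2.26*r^2 - 7.65*r - 1.39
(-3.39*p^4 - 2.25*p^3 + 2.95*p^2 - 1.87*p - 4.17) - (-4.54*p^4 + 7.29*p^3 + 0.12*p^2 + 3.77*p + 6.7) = 1.15*p^4 - 9.54*p^3 + 2.83*p^2 - 5.64*p - 10.87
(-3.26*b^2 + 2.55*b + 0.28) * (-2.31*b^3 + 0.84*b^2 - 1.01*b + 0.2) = 7.5306*b^5 - 8.6289*b^4 + 4.7878*b^3 - 2.9923*b^2 + 0.2272*b + 0.056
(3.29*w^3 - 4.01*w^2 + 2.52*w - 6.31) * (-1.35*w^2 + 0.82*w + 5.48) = -4.4415*w^5 + 8.1113*w^4 + 11.339*w^3 - 11.3899*w^2 + 8.6354*w - 34.5788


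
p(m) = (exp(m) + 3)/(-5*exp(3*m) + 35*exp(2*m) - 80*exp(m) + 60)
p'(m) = (exp(m) + 3)*(15*exp(3*m) - 70*exp(2*m) + 80*exp(m))/(-5*exp(3*m) + 35*exp(2*m) - 80*exp(m) + 60)^2 + exp(m)/(-5*exp(3*m) + 35*exp(2*m) - 80*exp(m) + 60)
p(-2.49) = 0.06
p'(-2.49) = 0.01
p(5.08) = -0.00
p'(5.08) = 0.00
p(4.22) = -0.00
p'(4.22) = 0.00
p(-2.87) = 0.06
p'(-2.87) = 0.01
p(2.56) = -0.00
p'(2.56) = 0.01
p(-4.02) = 0.05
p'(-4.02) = 0.00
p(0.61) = 32.79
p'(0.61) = 820.86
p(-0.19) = 0.26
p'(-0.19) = 0.51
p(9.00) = 0.00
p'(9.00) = 0.00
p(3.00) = 0.00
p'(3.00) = 0.00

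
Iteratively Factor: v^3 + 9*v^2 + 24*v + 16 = (v + 4)*(v^2 + 5*v + 4) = (v + 1)*(v + 4)*(v + 4)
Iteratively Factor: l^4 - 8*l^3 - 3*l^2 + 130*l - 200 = (l - 5)*(l^3 - 3*l^2 - 18*l + 40) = (l - 5)*(l - 2)*(l^2 - l - 20) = (l - 5)*(l - 2)*(l + 4)*(l - 5)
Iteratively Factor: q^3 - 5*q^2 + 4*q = (q - 1)*(q^2 - 4*q) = q*(q - 1)*(q - 4)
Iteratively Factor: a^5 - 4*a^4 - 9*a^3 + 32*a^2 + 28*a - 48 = (a + 2)*(a^4 - 6*a^3 + 3*a^2 + 26*a - 24) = (a + 2)^2*(a^3 - 8*a^2 + 19*a - 12) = (a - 4)*(a + 2)^2*(a^2 - 4*a + 3) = (a - 4)*(a - 1)*(a + 2)^2*(a - 3)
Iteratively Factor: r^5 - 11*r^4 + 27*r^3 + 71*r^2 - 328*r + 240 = (r - 4)*(r^4 - 7*r^3 - r^2 + 67*r - 60) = (r - 4)^2*(r^3 - 3*r^2 - 13*r + 15) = (r - 4)^2*(r - 1)*(r^2 - 2*r - 15) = (r - 5)*(r - 4)^2*(r - 1)*(r + 3)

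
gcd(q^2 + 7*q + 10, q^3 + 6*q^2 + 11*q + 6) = q + 2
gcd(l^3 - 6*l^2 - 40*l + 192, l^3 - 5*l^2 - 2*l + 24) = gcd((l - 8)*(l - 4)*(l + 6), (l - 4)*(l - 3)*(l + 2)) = l - 4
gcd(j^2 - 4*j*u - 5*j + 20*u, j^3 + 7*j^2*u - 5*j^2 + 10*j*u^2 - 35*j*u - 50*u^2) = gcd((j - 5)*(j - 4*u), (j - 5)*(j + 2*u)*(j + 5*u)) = j - 5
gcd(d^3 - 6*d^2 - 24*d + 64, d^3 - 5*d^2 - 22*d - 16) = d - 8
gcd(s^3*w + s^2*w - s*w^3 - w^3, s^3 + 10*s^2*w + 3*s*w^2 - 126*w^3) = 1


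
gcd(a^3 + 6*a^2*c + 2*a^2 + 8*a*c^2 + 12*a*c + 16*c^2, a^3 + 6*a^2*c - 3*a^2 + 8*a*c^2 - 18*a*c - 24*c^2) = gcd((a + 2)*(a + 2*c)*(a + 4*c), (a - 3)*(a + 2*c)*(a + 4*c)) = a^2 + 6*a*c + 8*c^2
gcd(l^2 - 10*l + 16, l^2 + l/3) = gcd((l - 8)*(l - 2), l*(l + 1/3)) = 1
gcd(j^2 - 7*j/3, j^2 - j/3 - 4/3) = 1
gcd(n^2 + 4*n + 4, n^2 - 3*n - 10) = n + 2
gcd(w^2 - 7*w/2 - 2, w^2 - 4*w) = w - 4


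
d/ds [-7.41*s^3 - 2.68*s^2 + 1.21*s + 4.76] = -22.23*s^2 - 5.36*s + 1.21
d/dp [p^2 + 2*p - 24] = 2*p + 2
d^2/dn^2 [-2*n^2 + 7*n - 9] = -4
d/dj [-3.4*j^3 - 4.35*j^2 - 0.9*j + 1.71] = -10.2*j^2 - 8.7*j - 0.9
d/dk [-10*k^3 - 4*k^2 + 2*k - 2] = -30*k^2 - 8*k + 2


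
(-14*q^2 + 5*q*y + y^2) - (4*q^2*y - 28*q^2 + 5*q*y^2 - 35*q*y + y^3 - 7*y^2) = -4*q^2*y + 14*q^2 - 5*q*y^2 + 40*q*y - y^3 + 8*y^2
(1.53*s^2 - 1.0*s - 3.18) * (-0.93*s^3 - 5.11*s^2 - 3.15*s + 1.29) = -1.4229*s^5 - 6.8883*s^4 + 3.2479*s^3 + 21.3735*s^2 + 8.727*s - 4.1022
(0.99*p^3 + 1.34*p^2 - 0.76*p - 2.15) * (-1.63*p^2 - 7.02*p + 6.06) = -1.6137*p^5 - 9.134*p^4 - 2.1686*p^3 + 16.9601*p^2 + 10.4874*p - 13.029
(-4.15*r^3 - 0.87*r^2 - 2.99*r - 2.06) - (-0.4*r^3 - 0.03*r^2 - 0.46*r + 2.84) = -3.75*r^3 - 0.84*r^2 - 2.53*r - 4.9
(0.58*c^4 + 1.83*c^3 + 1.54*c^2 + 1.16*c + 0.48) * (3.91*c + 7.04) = 2.2678*c^5 + 11.2385*c^4 + 18.9046*c^3 + 15.3772*c^2 + 10.0432*c + 3.3792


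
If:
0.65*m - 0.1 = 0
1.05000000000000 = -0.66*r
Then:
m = 0.15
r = -1.59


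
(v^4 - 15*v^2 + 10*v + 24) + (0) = v^4 - 15*v^2 + 10*v + 24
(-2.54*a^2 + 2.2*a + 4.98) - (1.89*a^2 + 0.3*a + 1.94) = -4.43*a^2 + 1.9*a + 3.04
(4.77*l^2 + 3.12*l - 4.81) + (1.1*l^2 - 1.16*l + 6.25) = 5.87*l^2 + 1.96*l + 1.44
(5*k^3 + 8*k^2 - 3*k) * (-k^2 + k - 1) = -5*k^5 - 3*k^4 + 6*k^3 - 11*k^2 + 3*k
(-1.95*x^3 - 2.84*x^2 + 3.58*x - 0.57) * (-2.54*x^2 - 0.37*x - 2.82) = 4.953*x^5 + 7.9351*x^4 - 2.5434*x^3 + 8.132*x^2 - 9.8847*x + 1.6074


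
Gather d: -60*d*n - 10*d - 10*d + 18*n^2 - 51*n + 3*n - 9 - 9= d*(-60*n - 20) + 18*n^2 - 48*n - 18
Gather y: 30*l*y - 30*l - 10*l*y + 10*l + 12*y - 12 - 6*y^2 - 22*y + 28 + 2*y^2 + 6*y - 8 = -20*l - 4*y^2 + y*(20*l - 4) + 8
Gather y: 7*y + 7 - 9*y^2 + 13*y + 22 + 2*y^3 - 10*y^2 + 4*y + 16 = 2*y^3 - 19*y^2 + 24*y + 45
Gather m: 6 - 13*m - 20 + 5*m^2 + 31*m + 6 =5*m^2 + 18*m - 8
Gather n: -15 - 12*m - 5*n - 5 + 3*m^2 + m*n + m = 3*m^2 - 11*m + n*(m - 5) - 20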